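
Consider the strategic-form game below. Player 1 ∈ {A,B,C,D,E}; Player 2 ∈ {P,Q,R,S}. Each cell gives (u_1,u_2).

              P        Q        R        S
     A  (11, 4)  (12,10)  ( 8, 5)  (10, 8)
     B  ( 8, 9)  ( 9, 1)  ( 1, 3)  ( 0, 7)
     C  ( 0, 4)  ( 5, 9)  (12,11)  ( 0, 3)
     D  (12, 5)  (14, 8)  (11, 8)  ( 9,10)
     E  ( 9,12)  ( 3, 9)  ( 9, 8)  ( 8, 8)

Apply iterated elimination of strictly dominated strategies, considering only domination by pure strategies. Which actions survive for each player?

Remaining: P1:{A,C,D} P2:{Q,R,S}

P1 drop B (A beats it: P:11>8 Q:12>9 R:8>1 S:10>0)
P1 drop E (D beats it: P:12>9 Q:14>3 R:11>9 S:9>8)
P2 drop P (Q beats it: A:10>4 C:9>4 D:8>5)
P1→{A,C,D} P2→{Q,R,S}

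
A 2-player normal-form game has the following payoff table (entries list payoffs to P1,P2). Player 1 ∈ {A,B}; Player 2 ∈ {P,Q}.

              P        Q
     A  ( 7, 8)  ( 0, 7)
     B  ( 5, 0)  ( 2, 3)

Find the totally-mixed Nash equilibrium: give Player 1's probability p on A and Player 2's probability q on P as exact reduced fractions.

(p,q) = (3/4, 1/2)

P1 indiff ⇒ q·7+(1-q)·0 = q·5+(1-q)·2 ⇒ q(2) = (1-q)(2) ⇒ q = 1/2
P2 indiff ⇒ p·8+(1-p)·0 = p·7+(1-p)·3 ⇒ p(1) = (1-p)(3) ⇒ p = 3/4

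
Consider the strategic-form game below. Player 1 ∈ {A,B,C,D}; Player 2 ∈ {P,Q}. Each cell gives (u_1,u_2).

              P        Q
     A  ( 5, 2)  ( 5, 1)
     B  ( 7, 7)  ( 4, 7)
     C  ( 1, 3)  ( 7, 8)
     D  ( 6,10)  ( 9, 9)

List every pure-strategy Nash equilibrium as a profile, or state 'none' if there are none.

NE set: (B,P)

(A,P): not NE [P1→B gives 7>5]
(A,Q): not NE [P1→D gives 9>5; P2→P gives 2>1]
(B,P): NE
(B,Q): not NE [P1→D gives 9>4]
(C,P): not NE [P1→B gives 7>1; P2→Q gives 8>3]
(C,Q): not NE [P1→D gives 9>7]
(D,P): not NE [P1→B gives 7>6]
(D,Q): not NE [P2→P gives 10>9]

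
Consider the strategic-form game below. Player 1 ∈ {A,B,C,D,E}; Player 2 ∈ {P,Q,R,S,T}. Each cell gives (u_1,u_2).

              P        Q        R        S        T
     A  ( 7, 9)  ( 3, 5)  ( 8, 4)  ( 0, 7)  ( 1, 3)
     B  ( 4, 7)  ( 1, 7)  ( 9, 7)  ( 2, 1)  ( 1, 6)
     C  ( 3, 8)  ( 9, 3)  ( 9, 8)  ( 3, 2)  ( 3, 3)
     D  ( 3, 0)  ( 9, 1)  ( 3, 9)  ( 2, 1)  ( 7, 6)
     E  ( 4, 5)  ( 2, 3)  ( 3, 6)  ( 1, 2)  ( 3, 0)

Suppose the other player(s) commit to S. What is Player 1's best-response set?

BR_1 = {C}

u_1(A vs S) = 0
u_1(B vs S) = 2
u_1(C vs S) = 3
u_1(D vs S) = 2
u_1(E vs S) = 1
max payoff 3 at {C}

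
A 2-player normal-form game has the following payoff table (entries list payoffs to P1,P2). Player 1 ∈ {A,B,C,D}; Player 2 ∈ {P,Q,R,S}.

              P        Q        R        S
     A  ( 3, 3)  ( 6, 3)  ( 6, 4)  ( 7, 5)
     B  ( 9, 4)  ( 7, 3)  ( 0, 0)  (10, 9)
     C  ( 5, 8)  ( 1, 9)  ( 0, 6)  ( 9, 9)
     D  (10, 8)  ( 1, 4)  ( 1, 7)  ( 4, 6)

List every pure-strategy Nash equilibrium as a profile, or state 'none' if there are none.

Nash profiles: (B,S), (D,P)

(A,P): not NE [P1→D gives 10>3; P2→S gives 5>3]
(A,Q): not NE [P1→B gives 7>6; P2→S gives 5>3]
(A,R): not NE [P2→S gives 5>4]
(A,S): not NE [P1→B gives 10>7]
(B,P): not NE [P1→D gives 10>9; P2→S gives 9>4]
(B,Q): not NE [P2→S gives 9>3]
(B,R): not NE [P1→A gives 6>0; P2→S gives 9>0]
(B,S): NE
(C,P): not NE [P1→D gives 10>5; P2→S gives 9>8]
(C,Q): not NE [P1→B gives 7>1]
(C,R): not NE [P1→A gives 6>0; P2→S gives 9>6]
(C,S): not NE [P1→B gives 10>9]
(D,P): NE
(D,Q): not NE [P1→B gives 7>1; P2→P gives 8>4]
(D,R): not NE [P1→A gives 6>1; P2→P gives 8>7]
(D,S): not NE [P1→B gives 10>4; P2→P gives 8>6]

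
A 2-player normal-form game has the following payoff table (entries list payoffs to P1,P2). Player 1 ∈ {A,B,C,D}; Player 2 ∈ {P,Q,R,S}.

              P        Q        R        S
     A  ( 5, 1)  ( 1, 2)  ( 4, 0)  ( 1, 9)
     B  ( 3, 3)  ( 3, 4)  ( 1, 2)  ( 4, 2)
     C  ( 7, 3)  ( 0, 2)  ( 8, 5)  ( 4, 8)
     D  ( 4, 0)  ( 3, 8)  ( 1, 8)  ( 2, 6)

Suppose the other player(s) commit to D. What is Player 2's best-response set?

u_2(P vs D) = 0
u_2(Q vs D) = 8
u_2(R vs D) = 8
u_2(S vs D) = 6
max payoff 8 at {Q,R}

P2 best: {Q,R}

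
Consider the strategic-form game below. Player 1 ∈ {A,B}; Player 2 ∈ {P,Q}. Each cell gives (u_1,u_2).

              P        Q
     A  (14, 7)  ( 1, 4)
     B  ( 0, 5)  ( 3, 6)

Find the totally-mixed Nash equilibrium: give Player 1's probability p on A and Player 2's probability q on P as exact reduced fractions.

P1 mixes 1/4 on A; P2 mixes 1/8 on P

P1 indiff ⇒ q·14+(1-q)·1 = q·0+(1-q)·3 ⇒ q(14) = (1-q)(2) ⇒ q = 1/8
P2 indiff ⇒ p·7+(1-p)·5 = p·4+(1-p)·6 ⇒ p(3) = (1-p)(1) ⇒ p = 1/4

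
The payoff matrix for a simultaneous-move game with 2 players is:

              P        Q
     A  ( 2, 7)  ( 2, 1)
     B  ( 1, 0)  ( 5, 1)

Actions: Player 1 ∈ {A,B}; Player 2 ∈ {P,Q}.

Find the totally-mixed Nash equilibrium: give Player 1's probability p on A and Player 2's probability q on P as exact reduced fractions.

P1 indiff ⇒ q·2+(1-q)·2 = q·1+(1-q)·5 ⇒ q(1) = (1-q)(3) ⇒ q = 3/4
P2 indiff ⇒ p·7+(1-p)·0 = p·1+(1-p)·1 ⇒ p(6) = (1-p)(1) ⇒ p = 1/7

p=1/7, q=3/4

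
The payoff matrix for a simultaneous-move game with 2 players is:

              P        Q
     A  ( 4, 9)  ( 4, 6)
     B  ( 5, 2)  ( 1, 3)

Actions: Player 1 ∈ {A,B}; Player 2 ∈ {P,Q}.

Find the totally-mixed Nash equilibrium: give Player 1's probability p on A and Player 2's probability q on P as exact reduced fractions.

p=1/4, q=3/4

P1 indiff ⇒ q·4+(1-q)·4 = q·5+(1-q)·1 ⇒ q(-1) = (1-q)(-3) ⇒ q = 3/4
P2 indiff ⇒ p·9+(1-p)·2 = p·6+(1-p)·3 ⇒ p(3) = (1-p)(1) ⇒ p = 1/4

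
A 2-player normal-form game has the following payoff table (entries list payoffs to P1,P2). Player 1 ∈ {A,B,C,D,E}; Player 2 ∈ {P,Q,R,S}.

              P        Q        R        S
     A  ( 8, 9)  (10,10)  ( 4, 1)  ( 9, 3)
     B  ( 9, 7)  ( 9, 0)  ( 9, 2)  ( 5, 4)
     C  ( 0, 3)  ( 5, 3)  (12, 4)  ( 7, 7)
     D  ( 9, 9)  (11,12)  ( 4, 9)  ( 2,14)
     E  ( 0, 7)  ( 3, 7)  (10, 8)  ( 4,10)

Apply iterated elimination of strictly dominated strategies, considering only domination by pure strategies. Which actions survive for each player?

P2 drop R (S beats it: A:3>1 B:4>2 C:7>4 D:14>9 E:10>8)
P1 drop C (A beats it: P:8>0 Q:10>5 S:9>7)
P1 drop E (A beats it: P:8>0 Q:10>3 S:9>4)
P1→{A,B,D} P2→{P,Q,S}

IESDS → P1:{A,B,D} P2:{P,Q,S}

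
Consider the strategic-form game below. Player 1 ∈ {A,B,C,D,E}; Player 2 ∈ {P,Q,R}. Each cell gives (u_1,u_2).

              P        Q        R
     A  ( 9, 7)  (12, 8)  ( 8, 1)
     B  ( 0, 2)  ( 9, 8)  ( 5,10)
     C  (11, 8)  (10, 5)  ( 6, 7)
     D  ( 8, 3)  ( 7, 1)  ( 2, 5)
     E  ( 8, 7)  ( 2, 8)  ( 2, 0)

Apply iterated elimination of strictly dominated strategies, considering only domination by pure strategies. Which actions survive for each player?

P1 drop B (A beats it: P:9>0 Q:12>9 R:8>5)
P1 drop D (A beats it: P:9>8 Q:12>7 R:8>2)
P1 drop E (A beats it: P:9>8 Q:12>2 R:8>2)
P2 drop R (P beats it: A:7>1 C:8>7)
P1→{A,C} P2→{P,Q}

Survivors P1:{A,C} P2:{P,Q}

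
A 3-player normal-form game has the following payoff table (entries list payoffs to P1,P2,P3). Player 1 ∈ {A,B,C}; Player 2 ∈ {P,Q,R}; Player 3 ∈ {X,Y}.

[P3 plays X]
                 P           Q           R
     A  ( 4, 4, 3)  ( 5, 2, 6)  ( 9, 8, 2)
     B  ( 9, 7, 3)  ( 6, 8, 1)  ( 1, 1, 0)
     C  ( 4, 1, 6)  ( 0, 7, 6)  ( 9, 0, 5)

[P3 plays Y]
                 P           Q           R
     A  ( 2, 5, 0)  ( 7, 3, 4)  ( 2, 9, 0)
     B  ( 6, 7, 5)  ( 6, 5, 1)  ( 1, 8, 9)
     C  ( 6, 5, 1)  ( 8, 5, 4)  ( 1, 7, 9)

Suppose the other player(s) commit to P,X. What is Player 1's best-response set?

P1 best: {B}

u_1(A vs P,X) = 4
u_1(B vs P,X) = 9
u_1(C vs P,X) = 4
max payoff 9 at {B}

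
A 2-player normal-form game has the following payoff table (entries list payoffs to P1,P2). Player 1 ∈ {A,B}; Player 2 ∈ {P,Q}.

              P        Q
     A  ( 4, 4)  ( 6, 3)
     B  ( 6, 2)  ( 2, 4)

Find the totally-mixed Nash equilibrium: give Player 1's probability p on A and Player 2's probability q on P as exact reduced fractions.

(p,q) = (2/3, 2/3)

P1 indiff ⇒ q·4+(1-q)·6 = q·6+(1-q)·2 ⇒ q(-2) = (1-q)(-4) ⇒ q = 2/3
P2 indiff ⇒ p·4+(1-p)·2 = p·3+(1-p)·4 ⇒ p(1) = (1-p)(2) ⇒ p = 2/3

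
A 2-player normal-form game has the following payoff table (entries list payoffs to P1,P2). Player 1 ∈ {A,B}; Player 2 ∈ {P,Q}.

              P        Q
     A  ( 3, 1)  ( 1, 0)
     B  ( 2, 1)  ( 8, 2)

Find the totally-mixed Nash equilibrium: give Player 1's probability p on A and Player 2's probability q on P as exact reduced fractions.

p=1/2, q=7/8

P1 indiff ⇒ q·3+(1-q)·1 = q·2+(1-q)·8 ⇒ q(1) = (1-q)(7) ⇒ q = 7/8
P2 indiff ⇒ p·1+(1-p)·1 = p·0+(1-p)·2 ⇒ p(1) = (1-p)(1) ⇒ p = 1/2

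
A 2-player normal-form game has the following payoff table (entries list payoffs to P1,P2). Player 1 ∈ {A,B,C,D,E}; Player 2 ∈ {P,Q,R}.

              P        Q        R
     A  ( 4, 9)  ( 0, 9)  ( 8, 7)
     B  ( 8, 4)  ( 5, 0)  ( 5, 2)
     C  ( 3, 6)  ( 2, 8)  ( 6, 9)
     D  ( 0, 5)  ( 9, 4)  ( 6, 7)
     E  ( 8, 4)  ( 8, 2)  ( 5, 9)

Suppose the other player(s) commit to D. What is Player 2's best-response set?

u_2(P vs D) = 5
u_2(Q vs D) = 4
u_2(R vs D) = 7
max payoff 7 at {R}

P2 best: {R}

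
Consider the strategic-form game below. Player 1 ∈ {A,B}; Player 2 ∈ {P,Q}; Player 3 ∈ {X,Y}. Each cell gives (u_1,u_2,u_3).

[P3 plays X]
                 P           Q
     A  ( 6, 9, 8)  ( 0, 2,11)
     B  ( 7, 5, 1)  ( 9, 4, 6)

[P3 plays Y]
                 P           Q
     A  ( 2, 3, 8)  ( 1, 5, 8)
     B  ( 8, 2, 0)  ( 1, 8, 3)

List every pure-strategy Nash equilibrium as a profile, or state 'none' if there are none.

(A,P,X): not NE [P1→B gives 7>6]
(A,P,Y): not NE [P1→B gives 8>2; P2→Q gives 5>3]
(A,Q,X): not NE [P1→B gives 9>0; P2→P gives 9>2]
(A,Q,Y): not NE [P3→X gives 11>8]
(B,P,X): NE
(B,P,Y): not NE [P2→Q gives 8>2; P3→X gives 1>0]
(B,Q,X): not NE [P2→P gives 5>4]
(B,Q,Y): not NE [P3→X gives 6>3]

NE set: (B,P,X)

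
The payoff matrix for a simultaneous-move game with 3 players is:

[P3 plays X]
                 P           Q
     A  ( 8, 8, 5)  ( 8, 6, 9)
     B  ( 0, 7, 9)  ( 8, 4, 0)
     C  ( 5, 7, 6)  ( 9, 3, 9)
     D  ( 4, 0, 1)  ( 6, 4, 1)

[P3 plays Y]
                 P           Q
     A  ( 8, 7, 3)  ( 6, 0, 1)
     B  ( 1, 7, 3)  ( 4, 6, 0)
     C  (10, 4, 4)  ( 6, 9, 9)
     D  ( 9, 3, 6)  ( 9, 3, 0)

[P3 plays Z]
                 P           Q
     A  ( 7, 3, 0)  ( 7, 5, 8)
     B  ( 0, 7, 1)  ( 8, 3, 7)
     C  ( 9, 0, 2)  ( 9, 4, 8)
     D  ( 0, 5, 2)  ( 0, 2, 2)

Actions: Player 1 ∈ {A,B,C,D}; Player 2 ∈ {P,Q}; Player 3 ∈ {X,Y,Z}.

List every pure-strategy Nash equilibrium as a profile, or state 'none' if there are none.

PSNE = {(A,P,X)}

(A,P,X): NE
(A,P,Y): not NE [P1→C gives 10>8; P3→X gives 5>3]
(A,P,Z): not NE [P1→C gives 9>7; P2→Q gives 5>3; P3→X gives 5>0]
(A,Q,X): not NE [P1→C gives 9>8; P2→P gives 8>6]
(A,Q,Y): not NE [P1→D gives 9>6; P2→P gives 7>0; P3→X gives 9>1]
(A,Q,Z): not NE [P1→C gives 9>7; P3→X gives 9>8]
(B,P,X): not NE [P1→A gives 8>0]
(B,P,Y): not NE [P1→C gives 10>1; P3→X gives 9>3]
(B,P,Z): not NE [P1→C gives 9>0; P3→X gives 9>1]
(B,Q,X): not NE [P1→C gives 9>8; P2→P gives 7>4; P3→Z gives 7>0]
(B,Q,Y): not NE [P1→D gives 9>4; P2→P gives 7>6; P3→Z gives 7>0]
(B,Q,Z): not NE [P1→C gives 9>8; P2→P gives 7>3]
(C,P,X): not NE [P1→A gives 8>5]
(C,P,Y): not NE [P2→Q gives 9>4; P3→X gives 6>4]
(C,P,Z): not NE [P2→Q gives 4>0; P3→X gives 6>2]
(C,Q,X): not NE [P2→P gives 7>3]
(C,Q,Y): not NE [P1→D gives 9>6]
(C,Q,Z): not NE [P3→Y gives 9>8]
(D,P,X): not NE [P1→A gives 8>4; P2→Q gives 4>0; P3→Y gives 6>1]
(D,P,Y): not NE [P1→C gives 10>9]
(D,P,Z): not NE [P1→C gives 9>0; P3→Y gives 6>2]
(D,Q,X): not NE [P1→C gives 9>6; P3→Z gives 2>1]
(D,Q,Y): not NE [P3→Z gives 2>0]
(D,Q,Z): not NE [P1→C gives 9>0; P2→P gives 5>2]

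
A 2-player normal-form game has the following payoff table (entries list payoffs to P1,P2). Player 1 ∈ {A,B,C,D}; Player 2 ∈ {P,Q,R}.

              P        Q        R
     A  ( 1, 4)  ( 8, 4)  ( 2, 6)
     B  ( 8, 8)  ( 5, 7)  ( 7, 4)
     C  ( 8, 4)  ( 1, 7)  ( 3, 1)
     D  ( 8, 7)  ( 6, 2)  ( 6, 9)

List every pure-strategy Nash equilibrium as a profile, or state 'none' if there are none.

(A,P): not NE [P1→D gives 8>1; P2→R gives 6>4]
(A,Q): not NE [P2→R gives 6>4]
(A,R): not NE [P1→B gives 7>2]
(B,P): NE
(B,Q): not NE [P1→A gives 8>5; P2→P gives 8>7]
(B,R): not NE [P2→P gives 8>4]
(C,P): not NE [P2→Q gives 7>4]
(C,Q): not NE [P1→A gives 8>1]
(C,R): not NE [P1→B gives 7>3; P2→Q gives 7>1]
(D,P): not NE [P2→R gives 9>7]
(D,Q): not NE [P1→A gives 8>6; P2→R gives 9>2]
(D,R): not NE [P1→B gives 7>6]

Nash profiles: (B,P)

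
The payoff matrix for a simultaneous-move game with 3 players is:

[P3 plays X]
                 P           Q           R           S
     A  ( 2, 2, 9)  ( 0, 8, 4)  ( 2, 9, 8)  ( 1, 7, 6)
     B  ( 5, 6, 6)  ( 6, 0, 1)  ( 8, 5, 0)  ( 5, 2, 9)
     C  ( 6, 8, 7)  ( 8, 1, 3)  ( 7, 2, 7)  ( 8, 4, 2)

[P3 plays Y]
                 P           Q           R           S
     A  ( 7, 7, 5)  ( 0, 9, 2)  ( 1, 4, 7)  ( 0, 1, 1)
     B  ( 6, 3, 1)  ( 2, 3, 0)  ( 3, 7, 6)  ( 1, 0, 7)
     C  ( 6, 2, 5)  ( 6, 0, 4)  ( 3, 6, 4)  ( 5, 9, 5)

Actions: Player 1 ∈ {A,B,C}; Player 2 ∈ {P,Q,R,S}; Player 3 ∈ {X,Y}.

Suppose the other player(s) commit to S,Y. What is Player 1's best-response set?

BR_1 = {C}

u_1(A vs S,Y) = 0
u_1(B vs S,Y) = 1
u_1(C vs S,Y) = 5
max payoff 5 at {C}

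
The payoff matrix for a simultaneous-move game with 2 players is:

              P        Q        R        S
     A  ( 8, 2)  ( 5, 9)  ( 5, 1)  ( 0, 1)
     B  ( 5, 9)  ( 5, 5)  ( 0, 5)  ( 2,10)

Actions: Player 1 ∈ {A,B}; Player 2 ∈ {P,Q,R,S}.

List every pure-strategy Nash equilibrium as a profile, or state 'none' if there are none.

PSNE = {(A,Q), (B,S)}

(A,P): not NE [P2→Q gives 9>2]
(A,Q): NE
(A,R): not NE [P2→Q gives 9>1]
(A,S): not NE [P1→B gives 2>0; P2→Q gives 9>1]
(B,P): not NE [P1→A gives 8>5; P2→S gives 10>9]
(B,Q): not NE [P2→S gives 10>5]
(B,R): not NE [P1→A gives 5>0; P2→S gives 10>5]
(B,S): NE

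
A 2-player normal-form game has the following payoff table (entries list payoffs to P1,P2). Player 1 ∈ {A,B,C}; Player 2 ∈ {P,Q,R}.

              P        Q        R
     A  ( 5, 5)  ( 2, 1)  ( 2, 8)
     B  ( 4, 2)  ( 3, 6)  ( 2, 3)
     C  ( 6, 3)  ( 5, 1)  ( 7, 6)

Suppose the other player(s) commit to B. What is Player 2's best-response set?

BR_2 = {Q}

u_2(P vs B) = 2
u_2(Q vs B) = 6
u_2(R vs B) = 3
max payoff 6 at {Q}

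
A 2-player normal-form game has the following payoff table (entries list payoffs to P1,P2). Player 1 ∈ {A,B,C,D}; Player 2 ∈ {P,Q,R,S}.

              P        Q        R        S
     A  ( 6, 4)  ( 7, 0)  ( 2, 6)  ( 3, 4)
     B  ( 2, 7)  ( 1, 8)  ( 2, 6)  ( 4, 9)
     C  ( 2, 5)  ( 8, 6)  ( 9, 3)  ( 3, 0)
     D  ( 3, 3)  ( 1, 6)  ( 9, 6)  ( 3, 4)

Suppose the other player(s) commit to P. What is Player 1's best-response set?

BR_1 = {A}

u_1(A vs P) = 6
u_1(B vs P) = 2
u_1(C vs P) = 2
u_1(D vs P) = 3
max payoff 6 at {A}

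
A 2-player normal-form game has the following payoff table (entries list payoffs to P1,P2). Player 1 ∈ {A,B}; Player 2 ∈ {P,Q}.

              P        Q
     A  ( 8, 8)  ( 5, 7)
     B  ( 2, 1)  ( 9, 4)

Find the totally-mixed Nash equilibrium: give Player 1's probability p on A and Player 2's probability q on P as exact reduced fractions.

P1 indiff ⇒ q·8+(1-q)·5 = q·2+(1-q)·9 ⇒ q(6) = (1-q)(4) ⇒ q = 2/5
P2 indiff ⇒ p·8+(1-p)·1 = p·7+(1-p)·4 ⇒ p(1) = (1-p)(3) ⇒ p = 3/4

(p,q) = (3/4, 2/5)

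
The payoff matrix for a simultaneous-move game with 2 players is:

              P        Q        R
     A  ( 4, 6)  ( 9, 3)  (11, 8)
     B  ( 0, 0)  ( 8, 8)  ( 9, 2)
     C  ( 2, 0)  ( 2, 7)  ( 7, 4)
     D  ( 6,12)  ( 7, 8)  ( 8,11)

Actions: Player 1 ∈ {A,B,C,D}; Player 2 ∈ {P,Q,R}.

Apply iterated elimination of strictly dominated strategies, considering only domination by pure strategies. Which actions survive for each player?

P1 drop B (A beats it: P:4>0 Q:9>8 R:11>9)
P1 drop C (A beats it: P:4>2 Q:9>2 R:11>7)
P2 drop Q (P beats it: A:6>3 D:12>8)
P1→{A,D} P2→{P,R}

Remaining: P1:{A,D} P2:{P,R}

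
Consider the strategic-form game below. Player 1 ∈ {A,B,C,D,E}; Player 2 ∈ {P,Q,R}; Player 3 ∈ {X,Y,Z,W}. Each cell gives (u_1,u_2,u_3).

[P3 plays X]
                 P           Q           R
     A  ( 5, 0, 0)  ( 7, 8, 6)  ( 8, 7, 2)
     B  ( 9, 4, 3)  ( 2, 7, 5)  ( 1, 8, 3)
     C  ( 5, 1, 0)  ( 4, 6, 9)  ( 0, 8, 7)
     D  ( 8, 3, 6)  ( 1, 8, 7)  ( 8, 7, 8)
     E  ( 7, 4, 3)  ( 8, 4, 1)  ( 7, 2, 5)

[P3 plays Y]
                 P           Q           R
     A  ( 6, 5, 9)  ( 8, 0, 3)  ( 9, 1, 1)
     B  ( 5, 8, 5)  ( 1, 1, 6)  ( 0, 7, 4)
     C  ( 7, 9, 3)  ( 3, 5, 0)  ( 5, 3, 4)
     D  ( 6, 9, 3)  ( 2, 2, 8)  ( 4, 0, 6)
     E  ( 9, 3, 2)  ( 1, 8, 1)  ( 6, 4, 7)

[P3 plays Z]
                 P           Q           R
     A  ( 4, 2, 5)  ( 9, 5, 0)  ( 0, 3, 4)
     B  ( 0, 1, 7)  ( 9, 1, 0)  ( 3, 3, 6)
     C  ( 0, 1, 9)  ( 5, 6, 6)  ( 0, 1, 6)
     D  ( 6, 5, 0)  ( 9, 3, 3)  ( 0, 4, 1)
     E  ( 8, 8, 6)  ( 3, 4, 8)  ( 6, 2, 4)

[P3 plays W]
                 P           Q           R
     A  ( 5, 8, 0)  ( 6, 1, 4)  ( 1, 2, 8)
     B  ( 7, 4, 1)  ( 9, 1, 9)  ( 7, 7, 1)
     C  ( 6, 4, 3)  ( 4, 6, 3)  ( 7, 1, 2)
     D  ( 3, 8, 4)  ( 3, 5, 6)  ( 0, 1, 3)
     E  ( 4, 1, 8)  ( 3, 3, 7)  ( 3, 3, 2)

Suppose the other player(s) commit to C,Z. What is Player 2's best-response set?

P2 best: {Q}

u_2(P vs C,Z) = 1
u_2(Q vs C,Z) = 6
u_2(R vs C,Z) = 1
max payoff 6 at {Q}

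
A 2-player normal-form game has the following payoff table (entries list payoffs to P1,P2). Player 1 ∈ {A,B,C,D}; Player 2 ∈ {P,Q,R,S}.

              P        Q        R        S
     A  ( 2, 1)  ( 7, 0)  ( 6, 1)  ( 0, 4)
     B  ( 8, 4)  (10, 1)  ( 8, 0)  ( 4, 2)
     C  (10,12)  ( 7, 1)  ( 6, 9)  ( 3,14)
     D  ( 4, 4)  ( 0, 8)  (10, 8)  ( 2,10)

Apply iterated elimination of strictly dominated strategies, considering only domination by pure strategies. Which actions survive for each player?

P1 drop A (B beats it: P:8>2 Q:10>7 R:8>6 S:4>0)
P2 drop Q (S beats it: B:2>1 C:14>1 D:10>8)
P2 drop R (S beats it: B:2>0 C:14>9 D:10>8)
P1 drop D (B beats it: P:8>4 S:4>2)
P1→{B,C} P2→{P,S}

Remaining: P1:{B,C} P2:{P,S}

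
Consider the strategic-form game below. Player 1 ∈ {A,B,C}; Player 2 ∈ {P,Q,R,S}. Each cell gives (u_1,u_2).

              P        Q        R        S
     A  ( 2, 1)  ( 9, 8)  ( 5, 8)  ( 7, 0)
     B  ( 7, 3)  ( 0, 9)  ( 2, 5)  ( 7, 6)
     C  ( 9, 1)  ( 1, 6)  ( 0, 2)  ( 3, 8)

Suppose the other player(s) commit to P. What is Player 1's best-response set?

u_1(A vs P) = 2
u_1(B vs P) = 7
u_1(C vs P) = 9
max payoff 9 at {C}

argmax u_1 = {C}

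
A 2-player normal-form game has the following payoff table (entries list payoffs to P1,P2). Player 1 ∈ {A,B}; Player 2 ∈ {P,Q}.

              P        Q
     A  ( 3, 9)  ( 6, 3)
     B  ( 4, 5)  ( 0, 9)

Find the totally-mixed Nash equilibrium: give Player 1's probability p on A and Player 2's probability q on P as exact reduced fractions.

P1 mixes 2/5 on A; P2 mixes 6/7 on P

P1 indiff ⇒ q·3+(1-q)·6 = q·4+(1-q)·0 ⇒ q(-1) = (1-q)(-6) ⇒ q = 6/7
P2 indiff ⇒ p·9+(1-p)·5 = p·3+(1-p)·9 ⇒ p(6) = (1-p)(4) ⇒ p = 2/5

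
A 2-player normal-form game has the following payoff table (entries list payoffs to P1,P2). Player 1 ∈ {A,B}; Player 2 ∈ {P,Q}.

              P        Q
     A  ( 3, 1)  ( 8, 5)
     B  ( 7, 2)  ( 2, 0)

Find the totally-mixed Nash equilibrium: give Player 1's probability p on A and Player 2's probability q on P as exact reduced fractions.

P1 indiff ⇒ q·3+(1-q)·8 = q·7+(1-q)·2 ⇒ q(-4) = (1-q)(-6) ⇒ q = 3/5
P2 indiff ⇒ p·1+(1-p)·2 = p·5+(1-p)·0 ⇒ p(-4) = (1-p)(-2) ⇒ p = 1/3

(p,q) = (1/3, 3/5)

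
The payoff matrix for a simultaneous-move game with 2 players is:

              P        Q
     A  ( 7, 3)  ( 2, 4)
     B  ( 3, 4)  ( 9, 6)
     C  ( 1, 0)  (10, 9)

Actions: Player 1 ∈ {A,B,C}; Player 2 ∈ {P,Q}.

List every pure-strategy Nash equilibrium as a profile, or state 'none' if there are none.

Nash profiles: (C,Q)

(A,P): not NE [P2→Q gives 4>3]
(A,Q): not NE [P1→C gives 10>2]
(B,P): not NE [P1→A gives 7>3; P2→Q gives 6>4]
(B,Q): not NE [P1→C gives 10>9]
(C,P): not NE [P1→A gives 7>1; P2→Q gives 9>0]
(C,Q): NE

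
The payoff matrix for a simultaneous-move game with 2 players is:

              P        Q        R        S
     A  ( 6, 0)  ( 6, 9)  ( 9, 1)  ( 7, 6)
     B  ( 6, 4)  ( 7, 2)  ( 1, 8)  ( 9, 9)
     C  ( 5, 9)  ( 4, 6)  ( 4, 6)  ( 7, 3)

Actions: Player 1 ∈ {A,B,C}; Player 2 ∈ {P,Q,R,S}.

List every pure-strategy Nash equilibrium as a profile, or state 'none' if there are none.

Nash profiles: (B,S)

(A,P): not NE [P2→Q gives 9>0]
(A,Q): not NE [P1→B gives 7>6]
(A,R): not NE [P2→Q gives 9>1]
(A,S): not NE [P1→B gives 9>7; P2→Q gives 9>6]
(B,P): not NE [P2→S gives 9>4]
(B,Q): not NE [P2→S gives 9>2]
(B,R): not NE [P1→A gives 9>1; P2→S gives 9>8]
(B,S): NE
(C,P): not NE [P1→B gives 6>5]
(C,Q): not NE [P1→B gives 7>4; P2→P gives 9>6]
(C,R): not NE [P1→A gives 9>4; P2→P gives 9>6]
(C,S): not NE [P1→B gives 9>7; P2→P gives 9>3]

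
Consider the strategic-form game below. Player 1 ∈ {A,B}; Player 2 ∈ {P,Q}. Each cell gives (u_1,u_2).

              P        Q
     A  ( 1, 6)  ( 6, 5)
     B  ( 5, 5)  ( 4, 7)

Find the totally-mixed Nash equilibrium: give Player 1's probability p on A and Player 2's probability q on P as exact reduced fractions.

P1 indiff ⇒ q·1+(1-q)·6 = q·5+(1-q)·4 ⇒ q(-4) = (1-q)(-2) ⇒ q = 1/3
P2 indiff ⇒ p·6+(1-p)·5 = p·5+(1-p)·7 ⇒ p(1) = (1-p)(2) ⇒ p = 2/3

P1 mixes 2/3 on A; P2 mixes 1/3 on P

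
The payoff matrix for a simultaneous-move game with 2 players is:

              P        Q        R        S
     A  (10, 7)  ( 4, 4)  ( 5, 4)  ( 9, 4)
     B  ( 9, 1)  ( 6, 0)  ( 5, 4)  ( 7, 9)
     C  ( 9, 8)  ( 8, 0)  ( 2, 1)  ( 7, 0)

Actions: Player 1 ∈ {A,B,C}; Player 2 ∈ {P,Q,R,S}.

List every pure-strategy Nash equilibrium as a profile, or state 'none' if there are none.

(A,P): NE
(A,Q): not NE [P1→C gives 8>4; P2→P gives 7>4]
(A,R): not NE [P2→P gives 7>4]
(A,S): not NE [P2→P gives 7>4]
(B,P): not NE [P1→A gives 10>9; P2→S gives 9>1]
(B,Q): not NE [P1→C gives 8>6; P2→S gives 9>0]
(B,R): not NE [P2→S gives 9>4]
(B,S): not NE [P1→A gives 9>7]
(C,P): not NE [P1→A gives 10>9]
(C,Q): not NE [P2→P gives 8>0]
(C,R): not NE [P1→B gives 5>2; P2→P gives 8>1]
(C,S): not NE [P1→A gives 9>7; P2→P gives 8>0]

Nash profiles: (A,P)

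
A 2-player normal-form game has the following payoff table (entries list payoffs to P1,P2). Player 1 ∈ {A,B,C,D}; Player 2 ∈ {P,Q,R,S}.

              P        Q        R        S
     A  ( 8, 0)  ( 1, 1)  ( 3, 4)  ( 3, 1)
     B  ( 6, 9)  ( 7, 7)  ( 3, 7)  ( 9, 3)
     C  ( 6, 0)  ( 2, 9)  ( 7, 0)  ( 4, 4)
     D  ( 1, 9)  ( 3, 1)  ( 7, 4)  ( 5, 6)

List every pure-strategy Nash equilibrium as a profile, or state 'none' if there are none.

No pure NE.

(A,P): not NE [P2→R gives 4>0]
(A,Q): not NE [P1→B gives 7>1; P2→R gives 4>1]
(A,R): not NE [P1→D gives 7>3]
(A,S): not NE [P1→B gives 9>3; P2→R gives 4>1]
(B,P): not NE [P1→A gives 8>6]
(B,Q): not NE [P2→P gives 9>7]
(B,R): not NE [P1→D gives 7>3; P2→P gives 9>7]
(B,S): not NE [P2→P gives 9>3]
(C,P): not NE [P1→A gives 8>6; P2→Q gives 9>0]
(C,Q): not NE [P1→B gives 7>2]
(C,R): not NE [P2→Q gives 9>0]
(C,S): not NE [P1→B gives 9>4; P2→Q gives 9>4]
(D,P): not NE [P1→A gives 8>1]
(D,Q): not NE [P1→B gives 7>3; P2→P gives 9>1]
(D,R): not NE [P2→P gives 9>4]
(D,S): not NE [P1→B gives 9>5; P2→P gives 9>6]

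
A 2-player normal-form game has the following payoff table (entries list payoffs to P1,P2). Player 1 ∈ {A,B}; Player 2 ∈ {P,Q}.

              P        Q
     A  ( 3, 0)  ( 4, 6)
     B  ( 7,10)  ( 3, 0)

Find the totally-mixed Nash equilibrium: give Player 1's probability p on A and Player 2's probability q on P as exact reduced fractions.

P1 indiff ⇒ q·3+(1-q)·4 = q·7+(1-q)·3 ⇒ q(-4) = (1-q)(-1) ⇒ q = 1/5
P2 indiff ⇒ p·0+(1-p)·10 = p·6+(1-p)·0 ⇒ p(-6) = (1-p)(-10) ⇒ p = 5/8

p=5/8, q=1/5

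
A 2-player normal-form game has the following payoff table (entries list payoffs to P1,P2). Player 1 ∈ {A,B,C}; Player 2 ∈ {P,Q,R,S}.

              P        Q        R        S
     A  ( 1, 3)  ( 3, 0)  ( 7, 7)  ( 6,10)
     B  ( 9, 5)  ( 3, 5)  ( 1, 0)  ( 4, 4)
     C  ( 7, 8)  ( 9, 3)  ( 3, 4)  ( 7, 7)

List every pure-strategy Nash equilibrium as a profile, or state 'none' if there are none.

(A,P): not NE [P1→B gives 9>1; P2→S gives 10>3]
(A,Q): not NE [P1→C gives 9>3; P2→S gives 10>0]
(A,R): not NE [P2→S gives 10>7]
(A,S): not NE [P1→C gives 7>6]
(B,P): NE
(B,Q): not NE [P1→C gives 9>3]
(B,R): not NE [P1→A gives 7>1; P2→Q gives 5>0]
(B,S): not NE [P1→C gives 7>4; P2→Q gives 5>4]
(C,P): not NE [P1→B gives 9>7]
(C,Q): not NE [P2→P gives 8>3]
(C,R): not NE [P1→A gives 7>3; P2→P gives 8>4]
(C,S): not NE [P2→P gives 8>7]

Nash profiles: (B,P)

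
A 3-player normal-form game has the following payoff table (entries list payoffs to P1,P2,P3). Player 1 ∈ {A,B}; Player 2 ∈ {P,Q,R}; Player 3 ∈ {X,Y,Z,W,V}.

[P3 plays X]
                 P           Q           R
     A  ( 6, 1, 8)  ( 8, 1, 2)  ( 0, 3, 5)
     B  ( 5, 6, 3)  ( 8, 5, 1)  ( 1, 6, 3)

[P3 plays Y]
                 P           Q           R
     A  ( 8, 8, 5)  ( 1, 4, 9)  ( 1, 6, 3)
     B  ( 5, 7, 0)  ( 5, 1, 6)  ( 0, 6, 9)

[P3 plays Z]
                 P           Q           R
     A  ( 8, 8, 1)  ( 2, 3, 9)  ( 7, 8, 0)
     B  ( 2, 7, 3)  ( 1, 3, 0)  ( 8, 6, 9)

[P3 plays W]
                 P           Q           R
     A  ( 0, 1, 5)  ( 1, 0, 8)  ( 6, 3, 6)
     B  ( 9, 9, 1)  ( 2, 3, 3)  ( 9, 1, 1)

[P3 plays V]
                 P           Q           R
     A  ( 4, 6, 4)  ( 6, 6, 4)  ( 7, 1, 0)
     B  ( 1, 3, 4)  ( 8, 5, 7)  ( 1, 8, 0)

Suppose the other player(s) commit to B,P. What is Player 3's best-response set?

argmax u_3 = {V}

u_3(X vs B,P) = 3
u_3(Y vs B,P) = 0
u_3(Z vs B,P) = 3
u_3(W vs B,P) = 1
u_3(V vs B,P) = 4
max payoff 4 at {V}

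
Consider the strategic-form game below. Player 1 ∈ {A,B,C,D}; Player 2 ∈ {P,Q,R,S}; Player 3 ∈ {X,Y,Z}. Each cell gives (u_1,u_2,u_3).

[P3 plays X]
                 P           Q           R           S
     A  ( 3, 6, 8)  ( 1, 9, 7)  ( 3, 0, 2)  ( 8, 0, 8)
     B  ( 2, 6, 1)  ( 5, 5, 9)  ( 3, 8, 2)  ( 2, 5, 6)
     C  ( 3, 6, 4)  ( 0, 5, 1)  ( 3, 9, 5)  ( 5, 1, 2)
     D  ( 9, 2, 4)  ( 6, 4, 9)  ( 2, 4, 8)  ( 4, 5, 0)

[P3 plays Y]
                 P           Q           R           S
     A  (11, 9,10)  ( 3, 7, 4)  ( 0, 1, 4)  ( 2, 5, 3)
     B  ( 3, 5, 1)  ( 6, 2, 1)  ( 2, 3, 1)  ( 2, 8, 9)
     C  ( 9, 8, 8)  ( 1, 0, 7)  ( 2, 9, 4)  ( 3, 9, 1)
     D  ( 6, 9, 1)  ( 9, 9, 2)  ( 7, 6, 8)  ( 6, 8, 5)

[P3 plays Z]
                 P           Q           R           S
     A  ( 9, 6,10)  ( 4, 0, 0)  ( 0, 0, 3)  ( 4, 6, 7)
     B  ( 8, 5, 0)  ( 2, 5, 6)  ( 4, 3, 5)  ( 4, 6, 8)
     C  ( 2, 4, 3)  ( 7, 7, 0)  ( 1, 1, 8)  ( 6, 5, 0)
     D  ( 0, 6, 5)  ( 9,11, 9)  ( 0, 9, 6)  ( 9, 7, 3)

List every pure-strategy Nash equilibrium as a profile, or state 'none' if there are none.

(A,P,X): not NE [P1→D gives 9>3; P2→Q gives 9>6; P3→Z gives 10>8]
(A,P,Y): NE
(A,P,Z): NE
(A,Q,X): not NE [P1→D gives 6>1]
(A,Q,Y): not NE [P1→D gives 9>3; P2→P gives 9>7; P3→X gives 7>4]
(A,Q,Z): not NE [P1→D gives 9>4; P2→S gives 6>0; P3→X gives 7>0]
(A,R,X): not NE [P2→Q gives 9>0; P3→Y gives 4>2]
(A,R,Y): not NE [P1→D gives 7>0; P2→P gives 9>1]
(A,R,Z): not NE [P1→B gives 4>0; P2→S gives 6>0; P3→Y gives 4>3]
(A,S,X): not NE [P2→Q gives 9>0]
(A,S,Y): not NE [P1→D gives 6>2; P2→P gives 9>5; P3→X gives 8>3]
(A,S,Z): not NE [P1→D gives 9>4; P3→X gives 8>7]
(B,P,X): not NE [P1→D gives 9>2; P2→R gives 8>6]
(B,P,Y): not NE [P1→A gives 11>3; P2→S gives 8>5]
(B,P,Z): not NE [P1→A gives 9>8; P2→S gives 6>5; P3→Y gives 1>0]
(B,Q,X): not NE [P1→D gives 6>5; P2→R gives 8>5]
(B,Q,Y): not NE [P1→D gives 9>6; P2→S gives 8>2; P3→X gives 9>1]
(B,Q,Z): not NE [P1→D gives 9>2; P2→S gives 6>5; P3→X gives 9>6]
(B,R,X): not NE [P3→Z gives 5>2]
(B,R,Y): not NE [P1→D gives 7>2; P2→S gives 8>3; P3→Z gives 5>1]
(B,R,Z): not NE [P2→S gives 6>3]
(B,S,X): not NE [P1→A gives 8>2; P2→R gives 8>5; P3→Y gives 9>6]
(B,S,Y): not NE [P1→D gives 6>2]
(B,S,Z): not NE [P1→D gives 9>4; P3→Y gives 9>8]
(C,P,X): not NE [P1→D gives 9>3; P2→R gives 9>6; P3→Y gives 8>4]
(C,P,Y): not NE [P1→A gives 11>9; P2→S gives 9>8]
(C,P,Z): not NE [P1→A gives 9>2; P2→Q gives 7>4; P3→Y gives 8>3]
(C,Q,X): not NE [P1→D gives 6>0; P2→R gives 9>5; P3→Y gives 7>1]
(C,Q,Y): not NE [P1→D gives 9>1; P2→S gives 9>0]
(C,Q,Z): not NE [P1→D gives 9>7; P3→Y gives 7>0]
(C,R,X): not NE [P3→Z gives 8>5]
(C,R,Y): not NE [P1→D gives 7>2; P3→Z gives 8>4]
(C,R,Z): not NE [P1→B gives 4>1; P2→Q gives 7>1]
(C,S,X): not NE [P1→A gives 8>5; P2→R gives 9>1]
(C,S,Y): not NE [P1→D gives 6>3; P3→X gives 2>1]
(C,S,Z): not NE [P1→D gives 9>6; P2→Q gives 7>5; P3→X gives 2>0]
(D,P,X): not NE [P2→S gives 5>2; P3→Z gives 5>4]
(D,P,Y): not NE [P1→A gives 11>6; P3→Z gives 5>1]
(D,P,Z): not NE [P1→A gives 9>0; P2→Q gives 11>6]
(D,Q,X): not NE [P2→S gives 5>4]
(D,Q,Y): not NE [P3→Z gives 9>2]
(D,Q,Z): NE
(D,R,X): not NE [P1→C gives 3>2; P2→S gives 5>4]
(D,R,Y): not NE [P2→Q gives 9>6]
(D,R,Z): not NE [P1→B gives 4>0; P2→Q gives 11>9; P3→Y gives 8>6]
(D,S,X): not NE [P1→A gives 8>4; P3→Y gives 5>0]
(D,S,Y): not NE [P2→Q gives 9>8]
(D,S,Z): not NE [P2→Q gives 11>7; P3→Y gives 5>3]

PSNE = {(A,P,Y), (A,P,Z), (D,Q,Z)}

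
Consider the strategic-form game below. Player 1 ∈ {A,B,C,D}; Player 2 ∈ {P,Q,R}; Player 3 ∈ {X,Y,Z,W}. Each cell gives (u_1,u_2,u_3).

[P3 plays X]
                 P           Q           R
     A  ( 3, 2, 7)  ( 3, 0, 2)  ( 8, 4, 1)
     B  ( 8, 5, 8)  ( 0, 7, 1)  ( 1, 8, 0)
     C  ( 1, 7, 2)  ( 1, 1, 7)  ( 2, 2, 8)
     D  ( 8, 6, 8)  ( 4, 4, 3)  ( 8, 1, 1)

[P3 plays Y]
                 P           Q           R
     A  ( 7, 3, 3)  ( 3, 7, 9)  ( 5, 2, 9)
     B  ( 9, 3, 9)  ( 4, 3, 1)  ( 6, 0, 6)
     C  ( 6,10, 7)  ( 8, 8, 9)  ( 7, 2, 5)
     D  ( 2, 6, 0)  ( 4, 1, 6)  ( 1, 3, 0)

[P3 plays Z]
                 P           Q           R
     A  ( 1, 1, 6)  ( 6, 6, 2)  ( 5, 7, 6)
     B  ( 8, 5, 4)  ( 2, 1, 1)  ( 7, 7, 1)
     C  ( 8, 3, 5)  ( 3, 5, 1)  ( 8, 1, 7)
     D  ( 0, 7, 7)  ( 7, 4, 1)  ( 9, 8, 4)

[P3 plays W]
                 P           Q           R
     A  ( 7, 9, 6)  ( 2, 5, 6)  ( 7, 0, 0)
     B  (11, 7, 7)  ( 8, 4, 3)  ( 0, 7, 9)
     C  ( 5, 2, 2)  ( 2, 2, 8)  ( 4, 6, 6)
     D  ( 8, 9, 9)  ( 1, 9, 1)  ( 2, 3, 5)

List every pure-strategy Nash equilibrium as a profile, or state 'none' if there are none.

(A,P,X): not NE [P1→D gives 8>3; P2→R gives 4>2]
(A,P,Y): not NE [P1→B gives 9>7; P2→Q gives 7>3; P3→X gives 7>3]
(A,P,Z): not NE [P1→C gives 8>1; P2→R gives 7>1; P3→X gives 7>6]
(A,P,W): not NE [P1→B gives 11>7; P3→X gives 7>6]
(A,Q,X): not NE [P1→D gives 4>3; P2→R gives 4>0; P3→Y gives 9>2]
(A,Q,Y): not NE [P1→C gives 8>3]
(A,Q,Z): not NE [P1→D gives 7>6; P2→R gives 7>6; P3→Y gives 9>2]
(A,Q,W): not NE [P1→B gives 8>2; P2→P gives 9>5; P3→Y gives 9>6]
(A,R,X): not NE [P3→Y gives 9>1]
(A,R,Y): not NE [P1→C gives 7>5; P2→Q gives 7>2]
(A,R,Z): not NE [P1→D gives 9>5; P3→Y gives 9>6]
(A,R,W): not NE [P2→P gives 9>0; P3→Y gives 9>0]
(B,P,X): not NE [P2→R gives 8>5; P3→Y gives 9>8]
(B,P,Y): NE
(B,P,Z): not NE [P2→R gives 7>5; P3→Y gives 9>4]
(B,P,W): not NE [P3→Y gives 9>7]
(B,Q,X): not NE [P1→D gives 4>0; P2→R gives 8>7; P3→W gives 3>1]
(B,Q,Y): not NE [P1→C gives 8>4; P3→W gives 3>1]
(B,Q,Z): not NE [P1→D gives 7>2; P2→R gives 7>1; P3→W gives 3>1]
(B,Q,W): not NE [P2→R gives 7>4]
(B,R,X): not NE [P1→D gives 8>1; P3→W gives 9>0]
(B,R,Y): not NE [P1→C gives 7>6; P2→Q gives 3>0; P3→W gives 9>6]
(B,R,Z): not NE [P1→D gives 9>7; P3→W gives 9>1]
(B,R,W): not NE [P1→A gives 7>0]
(C,P,X): not NE [P1→D gives 8>1; P3→Y gives 7>2]
(C,P,Y): not NE [P1→B gives 9>6]
(C,P,Z): not NE [P2→Q gives 5>3; P3→Y gives 7>5]
(C,P,W): not NE [P1→B gives 11>5; P2→R gives 6>2; P3→Y gives 7>2]
(C,Q,X): not NE [P1→D gives 4>1; P2→P gives 7>1; P3→Y gives 9>7]
(C,Q,Y): not NE [P2→P gives 10>8]
(C,Q,Z): not NE [P1→D gives 7>3; P3→Y gives 9>1]
(C,Q,W): not NE [P1→B gives 8>2; P2→R gives 6>2; P3→Y gives 9>8]
(C,R,X): not NE [P1→D gives 8>2; P2→P gives 7>2]
(C,R,Y): not NE [P2→P gives 10>2; P3→X gives 8>5]
(C,R,Z): not NE [P1→D gives 9>8; P2→Q gives 5>1; P3→X gives 8>7]
(C,R,W): not NE [P1→A gives 7>4; P3→X gives 8>6]
(D,P,X): not NE [P3→W gives 9>8]
(D,P,Y): not NE [P1→B gives 9>2; P3→W gives 9>0]
(D,P,Z): not NE [P1→C gives 8>0; P2→R gives 8>7; P3→W gives 9>7]
(D,P,W): not NE [P1→B gives 11>8]
(D,Q,X): not NE [P2→P gives 6>4; P3→Y gives 6>3]
(D,Q,Y): not NE [P1→C gives 8>4; P2→P gives 6>1]
(D,Q,Z): not NE [P2→R gives 8>4; P3→Y gives 6>1]
(D,Q,W): not NE [P1→B gives 8>1; P3→Y gives 6>1]
(D,R,X): not NE [P2→P gives 6>1; P3→W gives 5>1]
(D,R,Y): not NE [P1→C gives 7>1; P2→P gives 6>3; P3→W gives 5>0]
(D,R,Z): not NE [P3→W gives 5>4]
(D,R,W): not NE [P1→A gives 7>2; P2→Q gives 9>3]

Nash profiles: (B,P,Y)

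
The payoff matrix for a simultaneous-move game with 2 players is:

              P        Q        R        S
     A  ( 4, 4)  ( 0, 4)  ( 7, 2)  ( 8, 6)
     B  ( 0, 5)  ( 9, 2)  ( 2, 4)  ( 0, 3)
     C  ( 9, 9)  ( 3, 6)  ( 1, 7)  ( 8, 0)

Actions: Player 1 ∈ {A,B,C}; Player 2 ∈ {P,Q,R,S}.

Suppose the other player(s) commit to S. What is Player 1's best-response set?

BR_1 = {A,C}

u_1(A vs S) = 8
u_1(B vs S) = 0
u_1(C vs S) = 8
max payoff 8 at {A,C}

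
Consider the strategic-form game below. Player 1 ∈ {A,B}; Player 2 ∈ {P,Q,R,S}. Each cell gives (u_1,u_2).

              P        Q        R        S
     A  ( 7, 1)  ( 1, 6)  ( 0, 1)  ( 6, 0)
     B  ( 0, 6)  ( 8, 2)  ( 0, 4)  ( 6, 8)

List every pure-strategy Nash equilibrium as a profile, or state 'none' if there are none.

NE set: (B,S)

(A,P): not NE [P2→Q gives 6>1]
(A,Q): not NE [P1→B gives 8>1]
(A,R): not NE [P2→Q gives 6>1]
(A,S): not NE [P2→Q gives 6>0]
(B,P): not NE [P1→A gives 7>0; P2→S gives 8>6]
(B,Q): not NE [P2→S gives 8>2]
(B,R): not NE [P2→S gives 8>4]
(B,S): NE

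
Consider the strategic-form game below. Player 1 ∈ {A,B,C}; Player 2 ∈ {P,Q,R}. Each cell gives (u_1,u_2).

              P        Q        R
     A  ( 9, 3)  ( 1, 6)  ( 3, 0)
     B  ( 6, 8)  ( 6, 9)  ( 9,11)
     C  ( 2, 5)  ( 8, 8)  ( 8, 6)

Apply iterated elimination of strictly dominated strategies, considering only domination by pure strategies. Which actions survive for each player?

Remaining: P1:{B,C} P2:{Q,R}

P2 drop P (Q beats it: A:6>3 B:9>8 C:8>5)
P1 drop A (B beats it: Q:6>1 R:9>3)
P1→{B,C} P2→{Q,R}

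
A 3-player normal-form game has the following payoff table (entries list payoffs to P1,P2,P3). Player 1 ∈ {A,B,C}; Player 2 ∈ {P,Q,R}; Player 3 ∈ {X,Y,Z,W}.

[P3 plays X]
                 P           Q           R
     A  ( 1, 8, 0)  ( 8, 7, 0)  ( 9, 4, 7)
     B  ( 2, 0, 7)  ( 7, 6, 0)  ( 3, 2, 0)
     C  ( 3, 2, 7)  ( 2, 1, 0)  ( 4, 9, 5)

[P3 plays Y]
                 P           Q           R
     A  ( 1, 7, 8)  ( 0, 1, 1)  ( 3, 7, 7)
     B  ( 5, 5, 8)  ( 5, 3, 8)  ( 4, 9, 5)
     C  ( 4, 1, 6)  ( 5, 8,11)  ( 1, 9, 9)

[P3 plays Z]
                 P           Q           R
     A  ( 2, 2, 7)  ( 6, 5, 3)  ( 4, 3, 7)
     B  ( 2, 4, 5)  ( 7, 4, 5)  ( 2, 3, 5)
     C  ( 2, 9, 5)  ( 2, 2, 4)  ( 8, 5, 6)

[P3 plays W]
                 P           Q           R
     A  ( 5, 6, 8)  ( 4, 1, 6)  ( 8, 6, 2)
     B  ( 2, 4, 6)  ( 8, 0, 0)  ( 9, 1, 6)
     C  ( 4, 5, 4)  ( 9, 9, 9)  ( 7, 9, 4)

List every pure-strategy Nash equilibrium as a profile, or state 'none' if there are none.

NE set: (A,P,W)

(A,P,X): not NE [P1→C gives 3>1; P3→W gives 8>0]
(A,P,Y): not NE [P1→B gives 5>1]
(A,P,Z): not NE [P2→Q gives 5>2; P3→W gives 8>7]
(A,P,W): NE
(A,Q,X): not NE [P2→P gives 8>7; P3→W gives 6>0]
(A,Q,Y): not NE [P1→C gives 5>0; P2→R gives 7>1; P3→W gives 6>1]
(A,Q,Z): not NE [P1→B gives 7>6; P3→W gives 6>3]
(A,Q,W): not NE [P1→C gives 9>4; P2→R gives 6>1]
(A,R,X): not NE [P2→P gives 8>4]
(A,R,Y): not NE [P1→B gives 4>3]
(A,R,Z): not NE [P1→C gives 8>4; P2→Q gives 5>3]
(A,R,W): not NE [P1→B gives 9>8; P3→Z gives 7>2]
(B,P,X): not NE [P1→C gives 3>2; P2→Q gives 6>0; P3→Y gives 8>7]
(B,P,Y): not NE [P2→R gives 9>5]
(B,P,Z): not NE [P3→Y gives 8>5]
(B,P,W): not NE [P1→A gives 5>2; P3→Y gives 8>6]
(B,Q,X): not NE [P1→A gives 8>7; P3→Y gives 8>0]
(B,Q,Y): not NE [P2→R gives 9>3]
(B,Q,Z): not NE [P3→Y gives 8>5]
(B,Q,W): not NE [P1→C gives 9>8; P2→P gives 4>0; P3→Y gives 8>0]
(B,R,X): not NE [P1→A gives 9>3; P2→Q gives 6>2; P3→W gives 6>0]
(B,R,Y): not NE [P3→W gives 6>5]
(B,R,Z): not NE [P1→C gives 8>2; P2→Q gives 4>3; P3→W gives 6>5]
(B,R,W): not NE [P2→P gives 4>1]
(C,P,X): not NE [P2→R gives 9>2]
(C,P,Y): not NE [P1→B gives 5>4; P2→R gives 9>1; P3→X gives 7>6]
(C,P,Z): not NE [P3→X gives 7>5]
(C,P,W): not NE [P1→A gives 5>4; P2→R gives 9>5; P3→X gives 7>4]
(C,Q,X): not NE [P1→A gives 8>2; P2→R gives 9>1; P3→Y gives 11>0]
(C,Q,Y): not NE [P2→R gives 9>8]
(C,Q,Z): not NE [P1→B gives 7>2; P2→P gives 9>2; P3→Y gives 11>4]
(C,Q,W): not NE [P3→Y gives 11>9]
(C,R,X): not NE [P1→A gives 9>4; P3→Y gives 9>5]
(C,R,Y): not NE [P1→B gives 4>1]
(C,R,Z): not NE [P2→P gives 9>5; P3→Y gives 9>6]
(C,R,W): not NE [P1→B gives 9>7; P3→Y gives 9>4]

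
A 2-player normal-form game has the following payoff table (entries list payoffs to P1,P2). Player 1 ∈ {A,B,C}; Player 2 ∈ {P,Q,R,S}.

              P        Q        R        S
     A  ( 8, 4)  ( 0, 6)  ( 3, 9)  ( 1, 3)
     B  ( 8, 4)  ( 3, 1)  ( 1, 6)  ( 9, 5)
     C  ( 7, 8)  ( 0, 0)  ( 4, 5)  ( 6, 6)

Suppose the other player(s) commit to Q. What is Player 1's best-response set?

u_1(A vs Q) = 0
u_1(B vs Q) = 3
u_1(C vs Q) = 0
max payoff 3 at {B}

P1 best: {B}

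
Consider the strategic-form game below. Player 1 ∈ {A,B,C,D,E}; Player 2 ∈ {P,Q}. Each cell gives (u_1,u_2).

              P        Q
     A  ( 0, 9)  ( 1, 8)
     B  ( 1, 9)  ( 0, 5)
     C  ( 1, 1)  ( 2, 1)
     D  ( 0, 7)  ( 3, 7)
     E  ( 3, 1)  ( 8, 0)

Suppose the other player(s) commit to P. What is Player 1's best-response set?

argmax u_1 = {E}

u_1(A vs P) = 0
u_1(B vs P) = 1
u_1(C vs P) = 1
u_1(D vs P) = 0
u_1(E vs P) = 3
max payoff 3 at {E}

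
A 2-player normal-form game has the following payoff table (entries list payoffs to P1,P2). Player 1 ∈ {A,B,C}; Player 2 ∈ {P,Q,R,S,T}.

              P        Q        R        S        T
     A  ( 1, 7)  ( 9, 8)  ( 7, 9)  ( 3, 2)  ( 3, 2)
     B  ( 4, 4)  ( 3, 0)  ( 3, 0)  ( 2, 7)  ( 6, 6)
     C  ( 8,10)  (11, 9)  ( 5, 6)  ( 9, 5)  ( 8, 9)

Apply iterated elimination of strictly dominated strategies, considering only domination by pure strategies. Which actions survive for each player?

P1 drop B (C beats it: P:8>4 Q:11>3 R:5>3 S:9>2 T:8>6)
P2 drop S (P beats it: A:7>2 C:10>5)
P2 drop T (P beats it: A:7>2 C:10>9)
P1→{A,C} P2→{P,Q,R}

IESDS → P1:{A,C} P2:{P,Q,R}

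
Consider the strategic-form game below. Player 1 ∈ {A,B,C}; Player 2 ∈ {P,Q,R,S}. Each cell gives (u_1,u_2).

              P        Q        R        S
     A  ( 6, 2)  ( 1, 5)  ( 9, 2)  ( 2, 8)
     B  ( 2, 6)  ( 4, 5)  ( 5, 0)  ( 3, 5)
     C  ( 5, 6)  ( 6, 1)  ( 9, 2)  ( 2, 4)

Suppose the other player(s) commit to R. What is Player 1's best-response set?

u_1(A vs R) = 9
u_1(B vs R) = 5
u_1(C vs R) = 9
max payoff 9 at {A,C}

BR_1 = {A,C}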